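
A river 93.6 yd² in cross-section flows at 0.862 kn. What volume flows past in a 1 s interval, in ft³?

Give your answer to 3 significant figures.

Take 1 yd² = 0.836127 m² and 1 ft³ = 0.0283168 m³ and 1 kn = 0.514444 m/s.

1230 ft³

0.862 kn × 0.514444 → 0.443451 m/s
93.6 yd² × 0.836127 → 78.2615 m²
V = v × A × t = 0.443451 m/s × 78.2615 m² × 1 s = 34.7051 m³
34.7051 m³ ÷ (0.0283168 m³/ft³) = 1225.6 ft³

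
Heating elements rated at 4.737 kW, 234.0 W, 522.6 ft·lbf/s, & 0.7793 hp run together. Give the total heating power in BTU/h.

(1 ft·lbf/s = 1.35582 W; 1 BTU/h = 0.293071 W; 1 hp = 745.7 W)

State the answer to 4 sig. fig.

4.737 kW × 1000 = 4737 W
234.0 W (already W)
522.6 ft·lbf/s × 1.35582 = 708.552 W
0.7793 hp × 745.7 = 581.124 W
Sum: 4737 + 234 + 708.552 + 581.124 = 6260.68 W
In BTU/h: 6260.68 / 0.293071 = 21362.3 BTU/h

2.136×10⁴ BTU/h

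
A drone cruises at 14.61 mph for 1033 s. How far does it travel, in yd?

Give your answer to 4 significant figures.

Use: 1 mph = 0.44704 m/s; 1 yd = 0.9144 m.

14.61 mph × 0.44704 → 6.53125 m/s
d = v × t = 6.53125 m/s × 1033 s = 6746.78 m
6746.78 m ÷ (0.9144 m/yd) = 7378.37 yd

7378 yd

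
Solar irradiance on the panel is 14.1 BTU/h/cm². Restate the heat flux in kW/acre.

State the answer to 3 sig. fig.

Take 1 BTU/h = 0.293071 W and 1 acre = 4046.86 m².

1.67×10⁵ kW/acre

14.1 BTU/h/cm² × 0.293071 W/BTU/h ÷ 0.0001 m²/cm² = 41323 W/m²
41323 W/m² ÷ 1000 W/kW × 4046.86 m²/acre = 167228 kW/acre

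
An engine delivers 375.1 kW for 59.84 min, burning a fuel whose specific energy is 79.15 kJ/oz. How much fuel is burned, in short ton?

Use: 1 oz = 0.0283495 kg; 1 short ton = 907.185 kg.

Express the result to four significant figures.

0.5317 short ton

375.1 kW → 375100 W
59.84 min → 3590.4 s
E = P × t = 375100 × 3590.4 = 1.34676×10⁹ J
79.15 kJ/oz → 2.79194×10⁶ J/kg
m = E / e_s = 1.34676×10⁹ / 2.79194×10⁶ = 482.374 kg
In short ton: 482.374 / 907.185 = 0.531726 short ton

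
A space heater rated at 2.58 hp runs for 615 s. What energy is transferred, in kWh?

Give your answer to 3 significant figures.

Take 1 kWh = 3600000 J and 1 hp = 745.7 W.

0.329 kWh

2.58 hp × 745.7 = 1923.91 W
E = P × t = 1923.91 W × 615 s = 1.1832×10⁶ J
1.1832×10⁶ J ÷ (3600000 J/kWh) = 0.328667 kWh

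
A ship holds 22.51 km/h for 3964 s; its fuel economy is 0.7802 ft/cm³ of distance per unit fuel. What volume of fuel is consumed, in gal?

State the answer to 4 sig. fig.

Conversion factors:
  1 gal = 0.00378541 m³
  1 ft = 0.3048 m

27.53 gal

22.51 km/h → 6.25278 m/s
d = v × t = 6.25278 × 3964 = 24786 m
0.7802 ft/cm³ → 237805 m/m³
V = d / (distance per unit fuel) = 24786 / 237805 = 0.104228 m³
In gal: 0.104228 / 0.00378541 = 27.5341 gal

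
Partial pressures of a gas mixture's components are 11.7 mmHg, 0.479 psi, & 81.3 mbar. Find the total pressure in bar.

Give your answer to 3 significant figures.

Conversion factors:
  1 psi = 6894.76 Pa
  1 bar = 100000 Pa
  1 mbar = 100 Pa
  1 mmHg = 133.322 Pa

11.7 mmHg × 133.322 → 1559.87 Pa
0.479 psi × 6894.76 → 3302.59 Pa
81.3 mbar × 100 → 8130 Pa
Total: 1559.87 + 3302.59 + 8130 = 12992.5 Pa
In bar: 12992.5 / 100000 = 0.129925 bar

0.130 bar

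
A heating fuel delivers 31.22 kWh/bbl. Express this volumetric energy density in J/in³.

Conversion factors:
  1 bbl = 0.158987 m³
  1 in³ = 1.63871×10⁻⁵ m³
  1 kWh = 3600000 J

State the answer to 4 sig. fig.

1.158×10⁴ J/in³

31.22 kWh/bbl × 3600000 J/kWh ÷ 0.158987 m³/bbl = 7.06926×10⁸ J/m³
7.06926×10⁸ J/m³ × 1.63871×10⁻⁵ m³/in³ = 11584.5 J/in³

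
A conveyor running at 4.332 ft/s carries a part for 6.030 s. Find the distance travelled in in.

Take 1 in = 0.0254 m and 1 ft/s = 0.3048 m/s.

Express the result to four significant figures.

4.332 ft/s × 0.3048 → 1.32039 m/s
d = v × t = 1.32039 m/s × 6.03 s = 7.96195 m
7.96195 m ÷ (0.0254 m/in) = 313.463 in

313.5 in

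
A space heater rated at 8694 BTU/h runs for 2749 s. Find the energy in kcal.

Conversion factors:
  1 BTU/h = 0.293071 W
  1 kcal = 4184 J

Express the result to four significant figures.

8694 BTU/h × 0.293071 → 2547.96 W
E = P × t = 2547.96 W × 2749 s = 7.00434×10⁶ J
7.00434×10⁶ J ÷ (4184 J/kcal) = 1674.08 kcal

1674 kcal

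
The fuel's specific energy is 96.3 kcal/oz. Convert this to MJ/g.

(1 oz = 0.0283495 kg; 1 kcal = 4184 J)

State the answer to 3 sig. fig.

0.0142 MJ/g

96.3 kcal/oz × 4184 J/kcal ÷ 0.0283495 kg/oz = 1.42126×10⁷ J/kg
1.42126×10⁷ J/kg ÷ 1000000 J/MJ × 0.001 kg/g = 0.0142126 MJ/g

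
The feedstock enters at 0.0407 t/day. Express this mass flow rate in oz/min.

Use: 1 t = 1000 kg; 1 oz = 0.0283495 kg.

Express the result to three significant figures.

0.997 oz/min

0.0407 t/day × 1000 kg/t ÷ 86400 s/day = 4.71065×10⁻⁴ kg/s
4.71065×10⁻⁴ kg/s ÷ 0.0283495 kg/oz × 60 s/min = 0.996981 oz/min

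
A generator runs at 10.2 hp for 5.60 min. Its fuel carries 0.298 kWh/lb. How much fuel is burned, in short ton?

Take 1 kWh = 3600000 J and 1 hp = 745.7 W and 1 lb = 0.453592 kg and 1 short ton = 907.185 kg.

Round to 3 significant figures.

0.00119 short ton

10.2 hp → 7606.14 W
5.60 min → 336 s
E = P × t = 7606.14 × 336 = 2.55566×10⁶ J
0.298 kWh/lb → 2.36512×10⁶ J/kg
m = E / e_s = 2.55566×10⁶ / 2.36512×10⁶ = 1.08056 kg
In short ton: 1.08056 / 907.185 = 0.00119111 short ton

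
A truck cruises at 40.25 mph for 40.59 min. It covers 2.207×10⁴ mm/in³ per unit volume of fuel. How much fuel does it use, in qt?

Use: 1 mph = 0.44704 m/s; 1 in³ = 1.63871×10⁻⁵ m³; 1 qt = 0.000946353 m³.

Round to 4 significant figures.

40.25 mph → 17.9934 m/s
40.59 min → 2435.4 s
d = v × t = 17.9934 × 2435.4 = 43821.1 m
2.207×10⁴ mm/in³ → 1.34679×10⁶ m/m³
V = d / (distance per unit fuel) = 43821.1 / 1.34679×10⁶ = 0.0325374 m³
In qt: 0.0325374 / 0.000946353 = 34.3819 qt

34.38 qt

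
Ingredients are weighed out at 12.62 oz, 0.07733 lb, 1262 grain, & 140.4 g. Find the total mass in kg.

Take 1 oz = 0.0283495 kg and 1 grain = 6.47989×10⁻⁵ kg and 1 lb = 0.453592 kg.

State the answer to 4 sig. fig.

0.6150 kg

12.62 oz × 0.0283495 → 0.357771 kg
0.07733 lb × 0.453592 → 0.0350763 kg
1262 grain × 6.47989×10⁻⁵ → 0.0817762 kg
140.4 g × 0.001 → 0.1404 kg
Combined: 0.357771 + 0.0350763 + 0.0817762 + 0.1404 = 0.615024 kg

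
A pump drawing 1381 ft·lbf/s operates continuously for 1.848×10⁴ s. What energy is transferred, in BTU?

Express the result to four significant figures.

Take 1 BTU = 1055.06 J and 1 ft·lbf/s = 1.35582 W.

3.280×10⁴ BTU

1381 ft·lbf/s × 1.35582 = 1872.39 W
E = P × t = 1872.39 W × 18480 s = 3.46018×10⁷ J
3.46018×10⁷ J ÷ (1055.06 J/BTU) = 32796 BTU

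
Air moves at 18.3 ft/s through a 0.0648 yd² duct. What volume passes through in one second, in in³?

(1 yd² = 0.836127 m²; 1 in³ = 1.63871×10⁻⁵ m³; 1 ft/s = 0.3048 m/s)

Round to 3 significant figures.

1.84×10⁴ in³

18.3 ft/s × 0.3048 = 5.57784 m/s
0.0648 yd² × 0.836127 = 0.054181 m²
V = v × A × t = 5.57784 m/s × 0.054181 m² × 1 s = 0.302213 m³
0.302213 m³ ÷ (1.63871×10⁻⁵ m³/in³) = 18442.1 in³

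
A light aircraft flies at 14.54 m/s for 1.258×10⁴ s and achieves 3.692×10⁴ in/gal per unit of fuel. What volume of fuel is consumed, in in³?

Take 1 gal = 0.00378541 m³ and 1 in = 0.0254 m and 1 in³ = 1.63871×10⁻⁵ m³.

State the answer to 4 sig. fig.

d = v × t = 14.54 × 12580 = 182913 m
3.692×10⁴ in/gal → 247732 m/m³
V = d / (distance per unit fuel) = 182913 / 247732 = 0.73835 m³
In in³: 0.73835 / 1.63871×10⁻⁵ = 45056.8 in³

4.506×10⁴ in³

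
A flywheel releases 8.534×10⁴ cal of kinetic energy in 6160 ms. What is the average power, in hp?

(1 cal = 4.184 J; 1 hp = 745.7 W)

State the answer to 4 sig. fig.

8.534×10⁴ cal × 4.184 → 357063 J
6160 ms × 0.001 → 6.16 s
P = E / t = 357063 J / 6.16 s = 57964.8 W
57964.8 W ÷ (745.7 W/hp) = 77.7321 hp

77.73 hp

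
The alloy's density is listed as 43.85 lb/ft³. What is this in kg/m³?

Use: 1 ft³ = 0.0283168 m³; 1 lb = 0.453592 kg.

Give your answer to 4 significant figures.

702.4 kg/m³

43.85 lb/ft³ × 0.453592 kg/lb ÷ 0.0283168 m³/ft³ = 702.41 kg/m³
702.41 kg/m³  = 702.41 kg/m³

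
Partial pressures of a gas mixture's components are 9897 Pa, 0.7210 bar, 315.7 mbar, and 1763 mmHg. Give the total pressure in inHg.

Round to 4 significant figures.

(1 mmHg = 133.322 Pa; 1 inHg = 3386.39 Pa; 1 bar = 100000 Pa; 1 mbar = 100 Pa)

9897 Pa (already Pa)
0.7210 bar × 100000 = 72100 Pa
315.7 mbar × 100 = 31570 Pa
1763 mmHg × 133.322 = 235047 Pa
Total: 9897 + 72100 + 31570 + 235047 = 348614 Pa
In inHg: 348614 / 3386.39 = 102.946 inHg

102.9 inHg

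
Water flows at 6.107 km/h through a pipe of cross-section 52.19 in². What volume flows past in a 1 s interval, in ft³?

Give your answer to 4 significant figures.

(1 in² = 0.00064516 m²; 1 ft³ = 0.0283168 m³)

6.107 km/h × (1/3.6) = 1.69639 m/s
52.19 in² × 0.00064516 = 0.0336709 m²
V = v × A × t = 1.69639 m/s × 0.0336709 m² × 1 s = 0.057119 m³
0.057119 m³ ÷ (0.0283168 m³/ft³) = 2.01714 ft³

2.017 ft³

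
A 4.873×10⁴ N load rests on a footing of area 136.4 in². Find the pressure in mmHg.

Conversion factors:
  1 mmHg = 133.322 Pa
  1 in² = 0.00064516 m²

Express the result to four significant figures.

4153 mmHg

136.4 in² × 0.00064516 = 0.0879998 m²
P = F / A = 48730 N / 0.0879998 m² = 553751 Pa
553751 Pa ÷ (133.322 Pa/mmHg) = 4153.49 mmHg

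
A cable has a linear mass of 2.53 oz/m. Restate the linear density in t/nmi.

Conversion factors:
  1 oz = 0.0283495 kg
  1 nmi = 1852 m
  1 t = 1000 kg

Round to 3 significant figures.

2.53 oz/m × 0.0283495 kg/oz = 0.0717242 kg/m
0.0717242 kg/m ÷ 1000 kg/t × 1852 m/nmi = 0.132833 t/nmi

0.133 t/nmi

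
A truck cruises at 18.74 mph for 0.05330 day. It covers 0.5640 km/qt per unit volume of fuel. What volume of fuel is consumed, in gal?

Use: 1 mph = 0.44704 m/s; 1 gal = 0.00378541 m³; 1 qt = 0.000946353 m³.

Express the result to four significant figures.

18.74 mph → 8.37753 m/s
0.05330 day → 4605.12 s
d = v × t = 8.37753 × 4605.12 = 38579.5 m
0.5640 km/qt → 595972 m/m³
V = d / (distance per unit fuel) = 38579.5 / 595972 = 0.0647337 m³
In gal: 0.0647337 / 0.00378541 = 17.1008 gal

17.10 gal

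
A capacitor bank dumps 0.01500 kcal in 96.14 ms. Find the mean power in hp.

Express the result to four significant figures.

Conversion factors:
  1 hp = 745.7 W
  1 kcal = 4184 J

0.01500 kcal × 4184 → 62.76 J
96.14 ms × 0.001 → 0.09614 s
P = E / t = 62.76 J / 0.09614 s = 652.798 W
652.798 W ÷ (745.7 W/hp) = 0.875416 hp

0.8754 hp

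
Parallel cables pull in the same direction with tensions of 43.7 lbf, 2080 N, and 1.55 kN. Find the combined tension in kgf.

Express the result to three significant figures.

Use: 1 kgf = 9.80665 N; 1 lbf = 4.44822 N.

43.7 lbf × 4.44822 = 194.387 N
2080 N (already N)
1.55 kN × 1000 = 1550 N
Combined: 194.387 + 2080 + 1550 = 3824.39 N
In kgf: 3824.39 / 9.80665 = 389.979 kgf

390 kgf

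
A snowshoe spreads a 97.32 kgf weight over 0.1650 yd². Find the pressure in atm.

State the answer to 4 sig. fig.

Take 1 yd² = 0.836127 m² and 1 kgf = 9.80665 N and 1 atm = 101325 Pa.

0.06827 atm

97.32 kgf × 9.80665 → 954.383 N
0.1650 yd² × 0.836127 → 0.137961 m²
P = F / A = 954.383 N / 0.137961 m² = 6917.77 Pa
6917.77 Pa ÷ (101325 Pa/atm) = 0.0682731 atm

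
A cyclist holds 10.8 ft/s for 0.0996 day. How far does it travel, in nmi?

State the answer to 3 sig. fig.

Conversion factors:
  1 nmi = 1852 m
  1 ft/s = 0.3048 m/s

15.3 nmi

10.8 ft/s × 0.3048 → 3.29184 m/s
0.0996 day × 86400 → 8605.44 s
d = v × t = 3.29184 m/s × 8605.44 s = 28327.7 m
28327.7 m ÷ (1852 m/nmi) = 15.2957 nmi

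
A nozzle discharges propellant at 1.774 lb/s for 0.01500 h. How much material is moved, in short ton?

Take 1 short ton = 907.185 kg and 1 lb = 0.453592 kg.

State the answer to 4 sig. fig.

0.04790 short ton

1.774 lb/s → 0.804672 kg/s
0.01500 h → 54 s
m = ṁ × t = 0.804672 × 54 = 43.4523 kg
In short ton: 43.4523 / 907.185 = 0.0478979 short ton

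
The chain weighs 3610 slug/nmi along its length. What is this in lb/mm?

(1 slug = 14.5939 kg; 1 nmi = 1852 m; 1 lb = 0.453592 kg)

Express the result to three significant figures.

3610 slug/nmi × 14.5939 kg/slug ÷ 1852 m/nmi = 28.4471 kg/m
28.4471 kg/m ÷ 0.453592 kg/lb × 0.001 m/mm = 0.0627152 lb/mm

0.0627 lb/mm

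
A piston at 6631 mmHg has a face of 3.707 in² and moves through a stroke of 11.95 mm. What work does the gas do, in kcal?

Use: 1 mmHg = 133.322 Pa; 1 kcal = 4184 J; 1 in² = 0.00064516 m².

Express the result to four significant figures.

6631 mmHg → 884058 Pa
3.707 in² → 0.00239161 m²
F = P × A = 884058 × 0.00239161 = 2114.32 N
11.95 mm → 0.01195 m
W = F × d = 2114.32 × 0.01195 = 25.2661 J
In kcal: 25.2661 / 4184 = 0.00603874 kcal

0.006039 kcal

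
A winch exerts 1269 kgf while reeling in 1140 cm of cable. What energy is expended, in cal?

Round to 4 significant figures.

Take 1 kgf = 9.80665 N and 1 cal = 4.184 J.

1269 kgf × 9.80665 → 12444.6 N
1140 cm × 0.01 → 11.4 m
W = F × d = 12444.6 N × 11.4 m = 141868 J
141868 J ÷ (4.184 J/cal) = 33907.3 cal

3.391×10⁴ cal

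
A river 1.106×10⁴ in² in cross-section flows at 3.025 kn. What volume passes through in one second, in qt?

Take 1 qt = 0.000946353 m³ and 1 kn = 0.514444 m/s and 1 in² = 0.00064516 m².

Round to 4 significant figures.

1.173×10⁴ qt

3.025 kn × 0.514444 → 1.55619 m/s
1.106×10⁴ in² × 0.00064516 → 7.13547 m²
V = v × A × t = 1.55619 m/s × 7.13547 m² × 1 s = 11.1041 m³
11.1041 m³ ÷ (0.000946353 m³/qt) = 11733.6 qt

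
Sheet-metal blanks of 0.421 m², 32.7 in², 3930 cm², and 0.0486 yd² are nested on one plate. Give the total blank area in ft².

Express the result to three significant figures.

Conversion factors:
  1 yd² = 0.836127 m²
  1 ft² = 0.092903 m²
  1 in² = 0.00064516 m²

9.43 ft²

0.421 m² (already m²)
32.7 in² × 0.00064516 = 0.0210967 m²
3930 cm² × 0.0001 = 0.393 m²
0.0486 yd² × 0.836127 = 0.0406358 m²
Combined: 0.421 + 0.0210967 + 0.393 + 0.0406358 = 0.875732 m²
In ft²: 0.875732 / 0.092903 = 9.4263 ft²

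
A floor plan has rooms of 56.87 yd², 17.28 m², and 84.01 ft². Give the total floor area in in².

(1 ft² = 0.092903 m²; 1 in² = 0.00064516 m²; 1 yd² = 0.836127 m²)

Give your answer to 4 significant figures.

56.87 yd² × 0.836127 = 47.5505 m²
17.28 m² (already m²)
84.01 ft² × 0.092903 = 7.80478 m²
Total: 47.5505 + 17.28 + 7.80478 = 72.6353 m²
In in²: 72.6353 / 0.00064516 = 112585 in²

1.126×10⁵ in²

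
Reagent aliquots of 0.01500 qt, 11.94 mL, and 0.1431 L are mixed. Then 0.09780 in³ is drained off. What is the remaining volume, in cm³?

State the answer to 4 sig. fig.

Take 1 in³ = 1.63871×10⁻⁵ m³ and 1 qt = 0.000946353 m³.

167.6 cm³

0.01500 qt × 0.000946353 = 1.41953×10⁻⁵ m³
11.94 mL × 10⁻⁶ = 1.194×10⁻⁵ m³
0.1431 L × 0.001 = 1.431×10⁻⁴ m³
0.09780 in³ × 1.63871×10⁻⁵ = 1.60266×10⁻⁶ m³
Result: 1.41953×10⁻⁵ + 1.194×10⁻⁵ + 1.431×10⁻⁴ − 1.60266×10⁻⁶ = 1.67633×10⁻⁴ m³
In cm³: 1.67633×10⁻⁴ / 10⁻⁶ = 167.633 cm³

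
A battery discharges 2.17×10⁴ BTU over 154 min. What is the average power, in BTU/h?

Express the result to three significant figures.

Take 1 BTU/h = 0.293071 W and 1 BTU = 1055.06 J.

2.17×10⁴ BTU × 1055.06 → 2.28948×10⁷ J
154 min × 60 → 9240 s
P = E / t = 2.28948×10⁷ J / 9240 s = 2477.79 W
2477.79 W ÷ (0.293071 W/BTU/h) = 8454.57 BTU/h

8450 BTU/h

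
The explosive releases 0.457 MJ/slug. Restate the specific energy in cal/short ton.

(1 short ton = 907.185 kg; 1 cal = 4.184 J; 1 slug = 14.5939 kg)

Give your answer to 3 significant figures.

6.79×10⁶ cal/short ton

0.457 MJ/slug × 1000000 J/MJ ÷ 14.5939 kg/slug = 31314.5 J/kg
31314.5 J/kg ÷ 4.184 J/cal × 907.185 kg/short ton = 6.78969×10⁶ cal/short ton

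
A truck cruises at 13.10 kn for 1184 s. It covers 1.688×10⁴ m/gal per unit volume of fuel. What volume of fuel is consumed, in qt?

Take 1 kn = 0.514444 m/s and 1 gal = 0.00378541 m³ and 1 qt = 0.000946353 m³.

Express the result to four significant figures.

13.10 kn → 6.73922 m/s
d = v × t = 6.73922 × 1184 = 7979.24 m
1.688×10⁴ m/gal → 4.45923×10⁶ m/m³
V = d / (distance per unit fuel) = 7979.24 / 4.45923×10⁶ = 0.00178938 m³
In qt: 0.00178938 / 0.000946353 = 1.89082 qt

1.891 qt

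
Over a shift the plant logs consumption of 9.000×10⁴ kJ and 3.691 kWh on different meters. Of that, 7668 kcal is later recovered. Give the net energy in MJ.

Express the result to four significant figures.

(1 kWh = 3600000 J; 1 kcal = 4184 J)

71.20 MJ

9.000×10⁴ kJ × 1000 = 9×10⁷ J
3.691 kWh × 3600000 = 1.32876×10⁷ J
7668 kcal × 4184 = 3.20829×10⁷ J
Sum: 9×10⁷ + 1.32876×10⁷ − 3.20829×10⁷ = 7.12047×10⁷ J
In MJ: 7.12047×10⁷ / 1000000 = 71.2047 MJ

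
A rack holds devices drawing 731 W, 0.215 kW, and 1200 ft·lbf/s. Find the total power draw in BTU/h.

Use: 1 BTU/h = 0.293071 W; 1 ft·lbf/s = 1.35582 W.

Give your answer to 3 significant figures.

8780 BTU/h

731 W (already W)
0.215 kW × 1000 → 215 W
1200 ft·lbf/s × 1.35582 → 1626.98 W
Sum: 731 + 215 + 1626.98 = 2572.98 W
In BTU/h: 2572.98 / 0.293071 = 8779.37 BTU/h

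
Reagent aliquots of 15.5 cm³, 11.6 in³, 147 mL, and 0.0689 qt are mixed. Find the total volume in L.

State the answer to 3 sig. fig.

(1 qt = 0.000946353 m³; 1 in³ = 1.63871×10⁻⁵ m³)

0.418 L

15.5 cm³ × 10⁻⁶ → 1.55×10⁻⁵ m³
11.6 in³ × 1.63871×10⁻⁵ → 1.9009×10⁻⁴ m³
147 mL × 10⁻⁶ → 1.47×10⁻⁴ m³
0.0689 qt × 0.000946353 → 6.52037×10⁻⁵ m³
Total: 1.55×10⁻⁵ + 1.9009×10⁻⁴ + 1.47×10⁻⁴ + 6.52037×10⁻⁵ = 4.17794×10⁻⁴ m³
In L: 4.17794×10⁻⁴ / 0.001 = 0.417794 L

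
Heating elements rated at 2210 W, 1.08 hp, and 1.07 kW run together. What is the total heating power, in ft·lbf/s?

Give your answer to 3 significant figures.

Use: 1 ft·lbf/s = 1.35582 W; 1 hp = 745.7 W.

3010 ft·lbf/s

2210 W (already W)
1.08 hp × 745.7 → 805.356 W
1.07 kW × 1000 → 1070 W
Sum: 2210 + 805.356 + 1070 = 4085.36 W
In ft·lbf/s: 4085.36 / 1.35582 = 3013.2 ft·lbf/s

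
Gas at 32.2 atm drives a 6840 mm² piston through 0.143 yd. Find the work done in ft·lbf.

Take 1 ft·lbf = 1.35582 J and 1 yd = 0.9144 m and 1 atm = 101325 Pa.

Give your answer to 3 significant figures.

2150 ft·lbf

32.2 atm → 3.26267×10⁶ Pa
6840 mm² → 0.00684 m²
F = P × A = 3.26267×10⁶ × 0.00684 = 22316.7 N
0.143 yd → 0.130759 m
W = F × d = 22316.7 × 0.130759 = 2918.11 J
In ft·lbf: 2918.11 / 1.35582 = 2152.28 ft·lbf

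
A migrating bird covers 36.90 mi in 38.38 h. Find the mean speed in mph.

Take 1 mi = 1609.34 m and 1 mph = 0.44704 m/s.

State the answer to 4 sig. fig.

0.9614 mph

36.90 mi × 1609.34 → 59384.6 m
38.38 h × 3600 → 138168 s
v = d / t = 59384.6 m / 138168 s = 0.4298 m/s
0.4298 m/s ÷ (0.44704 m/s/mph) = 0.961435 mph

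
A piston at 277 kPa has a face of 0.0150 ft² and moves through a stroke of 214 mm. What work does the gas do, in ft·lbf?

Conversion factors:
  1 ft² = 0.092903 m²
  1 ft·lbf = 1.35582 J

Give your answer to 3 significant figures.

60.9 ft·lbf

277 kPa → 277000 Pa
0.0150 ft² → 0.00139354 m²
F = P × A = 277000 × 0.00139354 = 386.011 N
214 mm → 0.214 m
W = F × d = 386.011 × 0.214 = 82.6064 J
In ft·lbf: 82.6064 / 1.35582 = 60.9273 ft·lbf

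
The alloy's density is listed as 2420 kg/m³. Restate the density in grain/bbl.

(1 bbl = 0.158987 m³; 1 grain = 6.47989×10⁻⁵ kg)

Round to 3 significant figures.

2420 kg/m³ is already 2420 kg/m³
2420 kg/m³ ÷ 6.47989×10⁻⁵ kg/grain × 0.158987 m³/bbl = 5.93758×10⁶ grain/bbl

5.94×10⁶ grain/bbl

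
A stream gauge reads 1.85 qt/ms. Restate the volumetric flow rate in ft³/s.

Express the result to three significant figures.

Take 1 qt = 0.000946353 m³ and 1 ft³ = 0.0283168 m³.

61.8 ft³/s

1.85 qt/ms × 0.000946353 m³/qt ÷ 0.001 s/ms = 1.75075 m³/s
1.75075 m³/s ÷ 0.0283168 m³/ft³ = 61.8273 ft³/s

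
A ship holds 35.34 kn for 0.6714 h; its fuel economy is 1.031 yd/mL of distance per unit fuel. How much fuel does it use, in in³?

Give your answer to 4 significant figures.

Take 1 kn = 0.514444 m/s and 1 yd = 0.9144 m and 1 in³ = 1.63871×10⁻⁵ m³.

2844 in³

35.34 kn → 18.1805 m/s
0.6714 h → 2417.04 s
d = v × t = 18.1805 × 2417.04 = 43943 m
1.031 yd/mL → 942746 m/m³
V = d / (distance per unit fuel) = 43943 / 942746 = 0.0466117 m³
In in³: 0.0466117 / 1.63871×10⁻⁵ = 2844.41 in³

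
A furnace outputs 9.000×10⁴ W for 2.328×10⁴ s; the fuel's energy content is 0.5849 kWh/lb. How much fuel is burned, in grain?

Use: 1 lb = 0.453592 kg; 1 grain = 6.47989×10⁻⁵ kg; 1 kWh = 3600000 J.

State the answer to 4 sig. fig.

6.965×10⁶ grain

E = P × t = 90000 × 23280 = 2.0952×10⁹ J
0.5849 kWh/lb → 4.64215×10⁶ J/kg
m = E / e_s = 2.0952×10⁹ / 4.64215×10⁶ = 451.343 kg
In grain: 451.343 / 6.47989×10⁻⁵ = 6.96529×10⁶ grain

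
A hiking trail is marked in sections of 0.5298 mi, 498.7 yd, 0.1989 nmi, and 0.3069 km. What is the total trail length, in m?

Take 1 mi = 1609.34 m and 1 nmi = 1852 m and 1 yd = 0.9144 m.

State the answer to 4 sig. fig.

1984 m

0.5298 mi × 1609.34 = 852.628 m
498.7 yd × 0.9144 = 456.011 m
0.1989 nmi × 1852 = 368.363 m
0.3069 km × 1000 = 306.9 m
Combined: 852.628 + 456.011 + 368.363 + 306.9 = 1983.9 m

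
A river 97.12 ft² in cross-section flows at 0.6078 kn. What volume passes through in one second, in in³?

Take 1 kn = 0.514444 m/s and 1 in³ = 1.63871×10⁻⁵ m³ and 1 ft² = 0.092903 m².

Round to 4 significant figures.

1.722×10⁵ in³

0.6078 kn × 0.514444 → 0.312679 m/s
97.12 ft² × 0.092903 → 9.02274 m²
V = v × A × t = 0.312679 m/s × 9.02274 m² × 1 s = 2.82122 m³
2.82122 m³ ÷ (1.63871×10⁻⁵ m³/in³) = 172161 in³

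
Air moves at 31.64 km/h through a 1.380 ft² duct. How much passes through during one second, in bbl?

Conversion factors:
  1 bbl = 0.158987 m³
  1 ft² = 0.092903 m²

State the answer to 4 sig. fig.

31.64 km/h × (1/3.6) → 8.78889 m/s
1.380 ft² × 0.092903 → 0.128206 m²
V = v × A × t = 8.78889 m/s × 0.128206 m² × 1 s = 1.12679 m³
1.12679 m³ ÷ (0.158987 m³/bbl) = 7.08731 bbl

7.087 bbl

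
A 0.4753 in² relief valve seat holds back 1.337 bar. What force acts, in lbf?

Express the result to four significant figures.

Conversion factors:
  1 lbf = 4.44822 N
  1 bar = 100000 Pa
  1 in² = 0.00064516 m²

1.337 bar × 100000 = 133700 Pa
0.4753 in² × 0.00064516 = 3.06645×10⁻⁴ m²
F = P × A = 133700 Pa × 3.06645×10⁻⁴ m² = 40.9984 N
40.9984 N ÷ (4.44822 N/lbf) = 9.21681 lbf

9.217 lbf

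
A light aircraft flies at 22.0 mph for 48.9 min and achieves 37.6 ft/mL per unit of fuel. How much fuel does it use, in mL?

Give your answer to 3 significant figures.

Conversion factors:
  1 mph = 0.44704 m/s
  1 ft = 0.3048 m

22.0 mph → 9.83488 m/s
48.9 min → 2934 s
d = v × t = 9.83488 × 2934 = 28855.5 m
37.6 ft/mL → 1.14605×10⁷ m/m³
V = d / (distance per unit fuel) = 28855.5 / 1.14605×10⁷ = 0.00251782 m³
In mL: 0.00251782 / 10⁻⁶ = 2517.82 mL

2520 mL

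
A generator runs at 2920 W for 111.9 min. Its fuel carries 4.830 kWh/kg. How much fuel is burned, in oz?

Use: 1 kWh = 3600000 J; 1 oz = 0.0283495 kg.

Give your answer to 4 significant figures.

39.77 oz

111.9 min → 6714 s
E = P × t = 2920 × 6714 = 1.96049×10⁷ J
4.830 kWh/kg → 1.7388×10⁷ J/kg
m = E / e_s = 1.96049×10⁷ / 1.7388×10⁷ = 1.1275 kg
In oz: 1.1275 / 0.0283495 = 39.7714 oz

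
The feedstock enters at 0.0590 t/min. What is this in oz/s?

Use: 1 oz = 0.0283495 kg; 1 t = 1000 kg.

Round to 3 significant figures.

34.7 oz/s

0.0590 t/min × 1000 kg/t ÷ 60 s/min = 0.983333 kg/s
0.983333 kg/s ÷ 0.0283495 kg/oz = 34.6861 oz/s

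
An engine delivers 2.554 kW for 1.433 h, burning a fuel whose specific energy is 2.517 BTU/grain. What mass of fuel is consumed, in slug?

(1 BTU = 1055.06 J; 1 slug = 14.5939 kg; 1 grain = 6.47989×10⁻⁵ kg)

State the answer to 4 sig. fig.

0.02203 slug

2.554 kW → 2554 W
1.433 h → 5158.8 s
E = P × t = 2554 × 5158.8 = 1.31756×10⁷ J
2.517 BTU/grain → 4.0982×10⁷ J/kg
m = E / e_s = 1.31756×10⁷ / 4.0982×10⁷ = 0.321497 kg
In slug: 0.321497 / 14.5939 = 0.0220295 slug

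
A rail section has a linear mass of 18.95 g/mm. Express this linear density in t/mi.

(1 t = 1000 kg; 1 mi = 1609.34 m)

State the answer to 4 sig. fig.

18.95 g/mm × 0.001 kg/g ÷ 0.001 m/mm = 18.95 kg/m
18.95 kg/m ÷ 1000 kg/t × 1609.34 m/mi = 30.497 t/mi

30.50 t/mi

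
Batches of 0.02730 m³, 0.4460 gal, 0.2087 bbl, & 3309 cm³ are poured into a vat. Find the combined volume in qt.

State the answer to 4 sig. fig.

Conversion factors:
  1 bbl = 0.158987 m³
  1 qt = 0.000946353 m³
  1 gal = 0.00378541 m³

69.19 qt

0.02730 m³ (already m³)
0.4460 gal × 0.00378541 = 0.00168829 m³
0.2087 bbl × 0.158987 = 0.0331806 m³
3309 cm³ × 10⁻⁶ = 0.003309 m³
Combined: 0.0273 + 0.00168829 + 0.0331806 + 0.003309 = 0.0654779 m³
In qt: 0.0654779 / 0.000946353 = 69.1897 qt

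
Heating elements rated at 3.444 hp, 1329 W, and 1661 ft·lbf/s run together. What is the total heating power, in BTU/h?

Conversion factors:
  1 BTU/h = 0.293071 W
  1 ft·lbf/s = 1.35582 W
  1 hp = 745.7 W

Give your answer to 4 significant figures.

3.444 hp × 745.7 = 2568.19 W
1329 W (already W)
1661 ft·lbf/s × 1.35582 = 2252.02 W
Combined: 2568.19 + 1329 + 2252.02 = 6149.21 W
In BTU/h: 6149.21 / 0.293071 = 20982 BTU/h

2.098×10⁴ BTU/h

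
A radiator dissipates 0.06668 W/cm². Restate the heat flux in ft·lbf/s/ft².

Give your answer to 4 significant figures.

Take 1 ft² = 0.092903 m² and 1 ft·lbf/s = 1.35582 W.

45.69 ft·lbf/s/ft²

0.06668 W/cm² ÷ 0.0001 m²/cm² = 666.8 W/m²
666.8 W/m² ÷ 1.35582 W/ft·lbf/s × 0.092903 m²/ft² = 45.6902 ft·lbf/s/ft²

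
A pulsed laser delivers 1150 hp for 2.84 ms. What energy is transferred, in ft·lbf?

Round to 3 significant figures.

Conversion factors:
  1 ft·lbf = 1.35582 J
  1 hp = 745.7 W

1800 ft·lbf

1150 hp × 745.7 → 857555 W
2.84 ms × 0.001 → 0.00284 s
E = P × t = 857555 W × 0.00284 s = 2435.46 J
2435.46 J ÷ (1.35582 J/ft·lbf) = 1796.3 ft·lbf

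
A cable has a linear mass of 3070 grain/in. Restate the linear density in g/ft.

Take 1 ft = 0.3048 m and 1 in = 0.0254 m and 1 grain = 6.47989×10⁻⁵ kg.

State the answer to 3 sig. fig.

2390 g/ft

3070 grain/in × 6.47989×10⁻⁵ kg/grain ÷ 0.0254 m/in = 7.83199 kg/m
7.83199 kg/m ÷ 0.001 kg/g × 0.3048 m/ft = 2387.19 g/ft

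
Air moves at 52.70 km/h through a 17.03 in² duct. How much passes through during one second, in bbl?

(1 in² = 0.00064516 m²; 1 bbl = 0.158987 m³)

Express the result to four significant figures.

1.012 bbl

52.70 km/h × (1/3.6) → 14.6389 m/s
17.03 in² × 0.00064516 → 0.0109871 m²
V = v × A × t = 14.6389 m/s × 0.0109871 m² × 1 s = 0.160839 m³
0.160839 m³ ÷ (0.158987 m³/bbl) = 1.01165 bbl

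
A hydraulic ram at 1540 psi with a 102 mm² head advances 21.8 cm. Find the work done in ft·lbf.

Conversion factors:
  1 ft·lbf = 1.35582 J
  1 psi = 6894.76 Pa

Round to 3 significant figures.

174 ft·lbf

1540 psi → 1.06179×10⁷ Pa
102 mm² → 1.02×10⁻⁴ m²
F = P × A = 1.06179×10⁷ × 1.02×10⁻⁴ = 1083.03 N
21.8 cm → 0.218 m
W = F × d = 1083.03 × 0.218 = 236.101 J
In ft·lbf: 236.101 / 1.35582 = 174.139 ft·lbf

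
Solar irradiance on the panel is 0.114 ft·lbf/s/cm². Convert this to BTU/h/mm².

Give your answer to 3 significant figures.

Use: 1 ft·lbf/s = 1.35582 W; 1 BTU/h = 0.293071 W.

0.114 ft·lbf/s/cm² × 1.35582 W/ft·lbf/s ÷ 0.0001 m²/cm² = 1545.63 W/m²
1545.63 W/m² ÷ 0.293071 W/BTU/h × 10⁻⁶ m²/mm² = 0.00527391 BTU/h/mm²

0.00527 BTU/h/mm²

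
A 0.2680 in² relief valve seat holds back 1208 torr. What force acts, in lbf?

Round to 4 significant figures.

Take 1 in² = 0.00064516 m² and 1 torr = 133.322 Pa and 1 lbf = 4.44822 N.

1208 torr × 133.322 = 161053 Pa
0.2680 in² × 0.00064516 = 1.72903×10⁻⁴ m²
F = P × A = 161053 Pa × 1.72903×10⁻⁴ m² = 27.8465 N
27.8465 N ÷ (4.44822 N/lbf) = 6.26014 lbf

6.260 lbf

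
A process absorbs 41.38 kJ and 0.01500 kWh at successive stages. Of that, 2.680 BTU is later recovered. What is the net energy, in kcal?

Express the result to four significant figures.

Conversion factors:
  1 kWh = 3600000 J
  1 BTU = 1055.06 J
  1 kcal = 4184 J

41.38 kJ × 1000 = 41380 J
0.01500 kWh × 3600000 = 54000 J
2.680 BTU × 1055.06 = 2827.56 J
Net: 41380 + 54000 − 2827.56 = 92552.4 J
In kcal: 92552.4 / 4184 = 22.1206 kcal

22.12 kcal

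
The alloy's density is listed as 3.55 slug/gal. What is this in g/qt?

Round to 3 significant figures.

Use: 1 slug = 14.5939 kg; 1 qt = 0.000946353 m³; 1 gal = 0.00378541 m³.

3.55 slug/gal × 14.5939 kg/slug ÷ 0.00378541 m³/gal = 13686.3 kg/m³
13686.3 kg/m³ ÷ 0.001 kg/g × 0.000946353 m³/qt = 12952.1 g/qt

1.30×10⁴ g/qt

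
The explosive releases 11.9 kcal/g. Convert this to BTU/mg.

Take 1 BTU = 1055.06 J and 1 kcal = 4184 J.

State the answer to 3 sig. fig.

11.9 kcal/g × 4184 J/kcal ÷ 0.001 kg/g = 4.97896×10⁷ J/kg
4.97896×10⁷ J/kg ÷ 1055.06 J/BTU × 10⁻⁶ kg/mg = 0.0471912 BTU/mg

0.0472 BTU/mg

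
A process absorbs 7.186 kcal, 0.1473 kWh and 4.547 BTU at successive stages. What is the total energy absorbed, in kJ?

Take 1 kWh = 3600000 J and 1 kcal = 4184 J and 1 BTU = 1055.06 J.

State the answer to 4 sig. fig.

565.1 kJ

7.186 kcal × 4184 → 30066.2 J
0.1473 kWh × 3600000 → 530280 J
4.547 BTU × 1055.06 → 4797.36 J
Sum: 30066.2 + 530280 + 4797.36 = 565144 J
In kJ: 565144 / 1000 = 565.144 kJ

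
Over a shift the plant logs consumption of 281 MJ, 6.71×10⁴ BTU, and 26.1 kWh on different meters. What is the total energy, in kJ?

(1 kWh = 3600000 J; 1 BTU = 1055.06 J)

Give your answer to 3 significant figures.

281 MJ × 1000000 = 2.81×10⁸ J
6.71×10⁴ BTU × 1055.06 = 7.07945×10⁷ J
26.1 kWh × 3600000 = 9.396×10⁷ J
Sum: 2.81×10⁸ + 7.07945×10⁷ + 9.396×10⁷ = 4.45754×10⁸ J
In kJ: 4.45754×10⁸ / 1000 = 445754 kJ

4.46×10⁵ kJ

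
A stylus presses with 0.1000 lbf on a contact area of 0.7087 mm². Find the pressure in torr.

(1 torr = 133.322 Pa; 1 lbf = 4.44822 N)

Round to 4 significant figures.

4708 torr

0.1000 lbf × 4.44822 = 0.444822 N
0.7087 mm² × 10⁻⁶ = 7.087×10⁻⁷ m²
P = F / A = 0.444822 N / 7.087×10⁻⁷ m² = 627659 Pa
627659 Pa ÷ (133.322 Pa/torr) = 4707.84 torr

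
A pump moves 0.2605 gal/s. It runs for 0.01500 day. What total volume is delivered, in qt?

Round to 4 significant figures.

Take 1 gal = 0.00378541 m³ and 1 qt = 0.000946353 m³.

0.2605 gal/s → 9.86099×10⁻⁴ m³/s
0.01500 day → 1296 s
V = Q × t = 9.86099×10⁻⁴ × 1296 = 1.27798 m³
In qt: 1.27798 / 0.000946353 = 1350.43 qt

1350 qt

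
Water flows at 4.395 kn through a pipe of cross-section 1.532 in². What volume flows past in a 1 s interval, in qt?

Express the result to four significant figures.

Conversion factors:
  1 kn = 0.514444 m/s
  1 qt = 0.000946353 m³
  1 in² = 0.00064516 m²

4.395 kn × 0.514444 = 2.26098 m/s
1.532 in² × 0.00064516 = 9.88385×10⁻⁴ m²
V = v × A × t = 2.26098 m/s × 9.88385×10⁻⁴ m² × 1 s = 0.00223472 m³
0.00223472 m³ ÷ (0.000946353 m³/qt) = 2.3614 qt

2.361 qt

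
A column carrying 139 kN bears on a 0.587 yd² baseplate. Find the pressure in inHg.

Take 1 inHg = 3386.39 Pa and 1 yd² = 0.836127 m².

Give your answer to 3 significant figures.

83.6 inHg

139 kN × 1000 → 139000 N
0.587 yd² × 0.836127 → 0.490807 m²
P = F / A = 139000 N / 0.490807 m² = 283207 Pa
283207 Pa ÷ (3386.39 Pa/inHg) = 83.6309 inHg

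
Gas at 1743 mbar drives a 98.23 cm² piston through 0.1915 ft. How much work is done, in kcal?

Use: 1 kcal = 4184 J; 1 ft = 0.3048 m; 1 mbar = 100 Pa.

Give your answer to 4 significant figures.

1743 mbar → 174300 Pa
98.23 cm² → 0.009823 m²
F = P × A = 174300 × 0.009823 = 1712.15 N
0.1915 ft → 0.0583692 m
W = F × d = 1712.15 × 0.0583692 = 99.9368 J
In kcal: 99.9368 / 4184 = 0.0238855 kcal

0.02389 kcal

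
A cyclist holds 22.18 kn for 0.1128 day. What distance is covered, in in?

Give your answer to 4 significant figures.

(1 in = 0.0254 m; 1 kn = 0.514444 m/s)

4.378×10⁶ in

22.18 kn × 0.514444 = 11.4104 m/s
0.1128 day × 86400 = 9745.92 s
d = v × t = 11.4104 m/s × 9745.92 s = 111205 m
111205 m ÷ (0.0254 m/in) = 4.37815×10⁶ in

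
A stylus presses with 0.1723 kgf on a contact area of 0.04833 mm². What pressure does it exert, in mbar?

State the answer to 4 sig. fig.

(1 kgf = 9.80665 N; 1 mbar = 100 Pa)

3.496×10⁵ mbar

0.1723 kgf × 9.80665 = 1.68969 N
0.04833 mm² × 10⁻⁶ = 4.833×10⁻⁸ m²
P = F / A = 1.68969 N / 4.833×10⁻⁸ m² = 3.49615×10⁷ Pa
3.49615×10⁷ Pa ÷ (100 Pa/mbar) = 349615 mbar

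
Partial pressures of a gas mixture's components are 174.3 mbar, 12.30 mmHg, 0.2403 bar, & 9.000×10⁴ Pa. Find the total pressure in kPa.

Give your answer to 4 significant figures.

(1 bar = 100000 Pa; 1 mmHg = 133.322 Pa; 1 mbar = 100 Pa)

174.3 mbar × 100 = 17430 Pa
12.30 mmHg × 133.322 = 1639.86 Pa
0.2403 bar × 100000 = 24030 Pa
9.000×10⁴ Pa (already Pa)
Sum: 17430 + 1639.86 + 24030 + 90000 = 133100 Pa
In kPa: 133100 / 1000 = 133.1 kPa

133.1 kPa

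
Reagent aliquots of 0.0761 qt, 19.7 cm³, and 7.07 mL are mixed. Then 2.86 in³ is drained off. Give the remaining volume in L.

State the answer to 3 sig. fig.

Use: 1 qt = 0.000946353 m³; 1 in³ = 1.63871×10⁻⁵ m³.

0.0519 L

0.0761 qt × 0.000946353 = 7.20175×10⁻⁵ m³
19.7 cm³ × 10⁻⁶ = 1.97×10⁻⁵ m³
7.07 mL × 10⁻⁶ = 7.07×10⁻⁶ m³
2.86 in³ × 1.63871×10⁻⁵ = 4.68671×10⁻⁵ m³
Result: 7.20175×10⁻⁵ + 1.97×10⁻⁵ + 7.07×10⁻⁶ − 4.68671×10⁻⁵ = 5.19204×10⁻⁵ m³
In L: 5.19204×10⁻⁵ / 0.001 = 0.0519204 L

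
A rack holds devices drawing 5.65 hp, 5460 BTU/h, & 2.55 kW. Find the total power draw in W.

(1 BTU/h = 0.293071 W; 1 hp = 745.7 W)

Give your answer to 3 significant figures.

5.65 hp × 745.7 → 4213.21 W
5460 BTU/h × 0.293071 → 1600.17 W
2.55 kW × 1000 → 2550 W
Sum: 4213.21 + 1600.17 + 2550 = 8363.38 W

8360 W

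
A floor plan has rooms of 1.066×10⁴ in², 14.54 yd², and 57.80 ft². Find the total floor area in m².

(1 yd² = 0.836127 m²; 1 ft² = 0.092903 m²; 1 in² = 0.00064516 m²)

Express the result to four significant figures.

24.40 m²

1.066×10⁴ in² × 0.00064516 → 6.87741 m²
14.54 yd² × 0.836127 → 12.1573 m²
57.80 ft² × 0.092903 → 5.36979 m²
Sum: 6.87741 + 12.1573 + 5.36979 = 24.4045 m²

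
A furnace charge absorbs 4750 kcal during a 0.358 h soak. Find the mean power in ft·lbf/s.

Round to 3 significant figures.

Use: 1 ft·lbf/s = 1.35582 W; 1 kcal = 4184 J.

1.14×10⁴ ft·lbf/s

4750 kcal × 4184 = 1.9874×10⁷ J
0.358 h × 3600 = 1288.8 s
P = E / t = 1.9874×10⁷ J / 1288.8 s = 15420.5 W
15420.5 W ÷ (1.35582 W/ft·lbf/s) = 11373.6 ft·lbf/s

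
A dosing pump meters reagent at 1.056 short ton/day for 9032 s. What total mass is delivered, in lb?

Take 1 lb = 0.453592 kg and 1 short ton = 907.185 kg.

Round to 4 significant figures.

1.056 short ton/day → 0.0110878 kg/s
m = ṁ × t = 0.0110878 × 9032 = 100.145 kg
In lb: 100.145 / 0.453592 = 220.782 lb

220.8 lb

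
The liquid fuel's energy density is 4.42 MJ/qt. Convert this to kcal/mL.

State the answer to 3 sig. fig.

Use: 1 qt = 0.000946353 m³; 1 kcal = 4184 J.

4.42 MJ/qt × 1000000 J/MJ ÷ 0.000946353 m³/qt = 4.67056×10⁹ J/m³
4.67056×10⁹ J/m³ ÷ 4184 J/kcal × 10⁻⁶ m³/mL = 1.11629 kcal/mL

1.12 kcal/mL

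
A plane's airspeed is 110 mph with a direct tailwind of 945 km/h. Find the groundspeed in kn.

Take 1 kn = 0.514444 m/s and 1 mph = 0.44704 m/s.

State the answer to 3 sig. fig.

606 kn

110 mph × 0.44704 = 49.1744 m/s
945 km/h × (1/3.6) = 262.5 m/s
Combined: 49.1744 + 262.5 = 311.674 m/s
In kn: 311.674 / 0.514444 = 605.846 kn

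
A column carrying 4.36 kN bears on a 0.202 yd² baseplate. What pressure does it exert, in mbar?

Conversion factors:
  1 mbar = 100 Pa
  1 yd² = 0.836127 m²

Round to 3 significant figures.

258 mbar

4.36 kN × 1000 = 4360 N
0.202 yd² × 0.836127 = 0.168898 m²
P = F / A = 4360 N / 0.168898 m² = 25814.4 Pa
25814.4 Pa ÷ (100 Pa/mbar) = 258.144 mbar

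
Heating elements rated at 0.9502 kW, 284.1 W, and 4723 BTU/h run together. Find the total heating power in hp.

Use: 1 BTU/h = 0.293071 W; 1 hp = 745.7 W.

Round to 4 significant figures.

3.511 hp

0.9502 kW × 1000 = 950.2 W
284.1 W (already W)
4723 BTU/h × 0.293071 = 1384.17 W
Total: 950.2 + 284.1 + 1384.17 = 2618.47 W
In hp: 2618.47 / 745.7 = 3.51143 hp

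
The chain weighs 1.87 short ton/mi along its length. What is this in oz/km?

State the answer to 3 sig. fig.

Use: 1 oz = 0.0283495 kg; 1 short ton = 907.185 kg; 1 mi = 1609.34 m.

1.87 short ton/mi × 907.185 kg/short ton ÷ 1609.34 m/mi = 1.05412 kg/m
1.05412 kg/m ÷ 0.0283495 kg/oz × 1000 m/km = 37183 oz/km

3.72×10⁴ oz/km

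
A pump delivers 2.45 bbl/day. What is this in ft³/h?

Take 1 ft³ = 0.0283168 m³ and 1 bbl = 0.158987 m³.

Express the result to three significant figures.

2.45 bbl/day × 0.158987 m³/bbl ÷ 86400 s/day = 4.50831×10⁻⁶ m³/s
4.50831×10⁻⁶ m³/s ÷ 0.0283168 m³/ft³ × 3600 s/h = 0.573155 ft³/h

0.573 ft³/h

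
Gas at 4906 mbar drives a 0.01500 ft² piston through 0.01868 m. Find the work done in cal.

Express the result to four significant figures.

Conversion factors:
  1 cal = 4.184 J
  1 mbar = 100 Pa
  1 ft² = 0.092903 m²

4906 mbar → 490600 Pa
0.01500 ft² → 0.00139354 m²
F = P × A = 490600 × 0.00139354 = 683.671 N
W = F × d = 683.671 × 0.01868 = 12.771 J
In cal: 12.771 / 4.184 = 3.05234 cal

3.052 cal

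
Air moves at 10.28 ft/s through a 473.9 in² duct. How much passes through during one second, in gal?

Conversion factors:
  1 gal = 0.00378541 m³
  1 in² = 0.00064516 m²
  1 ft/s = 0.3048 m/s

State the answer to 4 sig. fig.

253.1 gal

10.28 ft/s × 0.3048 = 3.13334 m/s
473.9 in² × 0.00064516 = 0.305741 m²
V = v × A × t = 3.13334 m/s × 0.305741 m² × 1 s = 0.957991 m³
0.957991 m³ ÷ (0.00378541 m³/gal) = 253.075 gal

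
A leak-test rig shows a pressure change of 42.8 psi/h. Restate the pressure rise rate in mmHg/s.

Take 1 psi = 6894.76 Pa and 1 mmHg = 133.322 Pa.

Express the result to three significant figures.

42.8 psi/h × 6894.76 Pa/psi ÷ 3600 s/h = 81.971 Pa/s
81.971 Pa/s ÷ 133.322 Pa/mmHg = 0.614835 mmHg/s

0.615 mmHg/s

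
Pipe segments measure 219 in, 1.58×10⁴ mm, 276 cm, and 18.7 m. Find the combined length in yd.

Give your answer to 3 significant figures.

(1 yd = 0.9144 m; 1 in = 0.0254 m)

46.8 yd

219 in × 0.0254 → 5.5626 m
1.58×10⁴ mm × 0.001 → 15.8 m
276 cm × 0.01 → 2.76 m
18.7 m (already m)
Total: 5.5626 + 15.8 + 2.76 + 18.7 = 42.8226 m
In yd: 42.8226 / 0.9144 = 46.8314 yd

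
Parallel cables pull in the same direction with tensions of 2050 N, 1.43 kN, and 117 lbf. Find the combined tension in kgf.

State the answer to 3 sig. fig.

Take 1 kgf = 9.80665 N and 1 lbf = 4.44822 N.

408 kgf

2050 N (already N)
1.43 kN × 1000 → 1430 N
117 lbf × 4.44822 → 520.442 N
Total: 2050 + 1430 + 520.442 = 4000.44 N
In kgf: 4000.44 / 9.80665 = 407.931 kgf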